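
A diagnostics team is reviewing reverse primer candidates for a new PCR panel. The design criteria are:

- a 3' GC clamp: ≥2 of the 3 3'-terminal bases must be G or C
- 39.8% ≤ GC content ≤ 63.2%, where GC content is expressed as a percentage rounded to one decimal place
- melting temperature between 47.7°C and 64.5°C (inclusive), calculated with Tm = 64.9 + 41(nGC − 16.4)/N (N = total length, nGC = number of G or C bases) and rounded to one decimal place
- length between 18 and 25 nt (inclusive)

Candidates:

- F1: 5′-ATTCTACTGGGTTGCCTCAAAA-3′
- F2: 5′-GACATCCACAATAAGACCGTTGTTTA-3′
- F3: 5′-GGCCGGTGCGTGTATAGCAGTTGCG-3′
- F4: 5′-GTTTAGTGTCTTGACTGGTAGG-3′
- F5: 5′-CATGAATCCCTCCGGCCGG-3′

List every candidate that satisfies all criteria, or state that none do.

F4 only.

F1 (22 nt, A=6 T=7 G=4 C=5): 3' end AAA has 0 G/C, need ≥2 ✗; GC 9/22 = 40.9% ✓; Tm = 64.9 + 41·(9 − 16.4)/22 = 51.1°C ✓; length 22 ✓ — fails.
F2 (26 nt, A=9 T=7 G=4 C=6): 3' end TTA has 0 G/C, need ≥2 ✗; GC 10/26 = 38.5%, outside 39.8–63.2% ✗; Tm = 64.9 + 41·(10 − 16.4)/26 = 54.8°C ✓; length 26, outside 18–25 ✗ — fails.
F3 (25 nt, A=3 T=6 G=11 C=5): 3' end GCG has 3 G/C ✓; GC 16/25 = 64.0%, outside 39.8–63.2% ✗; Tm = 64.9 + 41·(16 − 16.4)/25 = 64.2°C ✓; length 25 ✓ — fails.
F4 (22 nt, A=3 T=9 G=8 C=2): 3' end AGG has 2 G/C ✓; GC 10/22 = 45.5% ✓; Tm = 64.9 + 41·(10 − 16.4)/22 = 53.0°C ✓; length 22 ✓ — passes.
F5 (19 nt, A=3 T=3 G=5 C=8): 3' end CGG has 3 G/C ✓; GC 13/19 = 68.4%, outside 39.8–63.2% ✗; Tm = 64.9 + 41·(13 − 16.4)/19 = 57.6°C ✓; length 19 ✓ — fails.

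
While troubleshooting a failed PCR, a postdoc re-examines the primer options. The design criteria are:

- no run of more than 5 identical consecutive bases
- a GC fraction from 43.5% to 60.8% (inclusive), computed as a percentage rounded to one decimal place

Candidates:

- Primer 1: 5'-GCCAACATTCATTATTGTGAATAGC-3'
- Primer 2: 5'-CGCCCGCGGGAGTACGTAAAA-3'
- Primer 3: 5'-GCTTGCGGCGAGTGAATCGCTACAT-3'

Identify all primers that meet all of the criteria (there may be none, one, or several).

Primer 1 (25 nt, A=8 T=8 G=4 C=5): longest run = 2 ✓; GC 9/25 = 36.0%, outside 43.5–60.8% ✗ — fails.
Primer 2 (21 nt, A=6 T=2 G=7 C=6): longest run = 4 ✓; GC 13/21 = 61.9%, outside 43.5–60.8% ✗ — fails.
Primer 3 (25 nt, A=5 T=6 G=8 C=6): longest run = 2 ✓; GC 14/25 = 56.0% ✓ — passes.

Primer 3 only.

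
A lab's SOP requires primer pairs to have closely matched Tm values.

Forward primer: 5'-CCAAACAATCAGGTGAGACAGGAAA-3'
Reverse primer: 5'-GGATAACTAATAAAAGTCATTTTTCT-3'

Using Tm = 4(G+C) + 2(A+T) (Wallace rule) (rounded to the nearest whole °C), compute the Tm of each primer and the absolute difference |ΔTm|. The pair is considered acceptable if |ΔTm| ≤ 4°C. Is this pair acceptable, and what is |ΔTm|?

|ΔTm| = 8°C; the pair is not acceptable.

Forward: A=12 T=2 G=6 C=5 → Tm = 2·14 + 4·11 = 72°C.
Reverse: A=10 T=10 G=3 C=3 → Tm = 2·20 + 4·6 = 64°C.
|ΔTm| = |72 − 64| = 8°C, > 4°C.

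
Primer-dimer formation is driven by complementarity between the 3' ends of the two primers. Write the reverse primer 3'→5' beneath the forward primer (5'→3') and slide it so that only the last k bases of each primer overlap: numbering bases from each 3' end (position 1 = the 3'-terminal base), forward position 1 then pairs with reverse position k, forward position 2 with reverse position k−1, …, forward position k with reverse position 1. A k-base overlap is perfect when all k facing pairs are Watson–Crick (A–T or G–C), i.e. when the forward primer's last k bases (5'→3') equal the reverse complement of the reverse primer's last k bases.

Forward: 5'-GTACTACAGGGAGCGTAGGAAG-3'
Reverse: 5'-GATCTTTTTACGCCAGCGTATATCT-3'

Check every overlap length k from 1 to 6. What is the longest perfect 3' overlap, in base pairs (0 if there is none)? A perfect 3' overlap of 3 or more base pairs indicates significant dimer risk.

Last 6 bases (5'→3') — forward …AGGAAG, reverse …ATATCT.
Reverse complement of the reverse primer's last 6 bases: AGATAT; its first k bases are the reverse complement of the reverse primer's last k bases, so a perfect k-base overlap needs the forward primer's last k bases to equal them.
Comparing (forward last k vs required): k=1: G vs A ✗; k=2: AG vs AG ✓; k=3: AAG vs AGA ✗; k=4: GAAG vs AGAT ✗; k=5: GGAAG vs AGATA ✗; k=6: AGGAAG vs AGATAT ✗.
Only k = 2 is perfect, so the longest perfect 3' overlap is 2.

Longest perfect overlap: 2 complementary base pairs; below the dimer-risk threshold (threshold 3).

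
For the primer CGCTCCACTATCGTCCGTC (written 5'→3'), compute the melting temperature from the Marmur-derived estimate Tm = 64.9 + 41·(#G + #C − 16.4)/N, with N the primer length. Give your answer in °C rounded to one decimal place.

Base counts: A=2, T=5, G=3, C=9; G+C = 12, N = 19.
Tm = 64.9 + 41·(12 − 16.4)/19 = 64.9 + -180.40/19 = 55.4°C.

55.4°C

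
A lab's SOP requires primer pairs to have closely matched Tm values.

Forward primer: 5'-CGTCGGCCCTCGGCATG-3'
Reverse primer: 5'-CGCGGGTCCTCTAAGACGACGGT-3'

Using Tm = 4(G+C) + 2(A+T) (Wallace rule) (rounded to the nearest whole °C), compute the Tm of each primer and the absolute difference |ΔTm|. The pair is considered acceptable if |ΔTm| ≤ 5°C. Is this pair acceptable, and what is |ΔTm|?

|ΔTm| = 16°C; the pair is not acceptable.

Forward: A=1 T=3 G=6 C=7 → Tm = 2·4 + 4·13 = 60°C.
Reverse: A=4 T=4 G=8 C=7 → Tm = 2·8 + 4·15 = 76°C.
|ΔTm| = |60 − 76| = 16°C, > 5°C.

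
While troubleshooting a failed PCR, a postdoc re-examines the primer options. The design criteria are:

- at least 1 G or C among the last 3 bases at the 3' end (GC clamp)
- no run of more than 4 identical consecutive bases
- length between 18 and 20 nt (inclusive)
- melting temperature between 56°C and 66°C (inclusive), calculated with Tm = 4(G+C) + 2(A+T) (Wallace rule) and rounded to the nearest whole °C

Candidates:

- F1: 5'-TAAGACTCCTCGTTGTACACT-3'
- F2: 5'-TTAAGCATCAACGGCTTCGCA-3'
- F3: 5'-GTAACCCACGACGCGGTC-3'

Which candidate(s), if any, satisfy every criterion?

F1 (21 nt, A=5 T=7 G=3 C=6): 3' end ACT has 1 G/C ✓; longest run = 2 ✓; length 21, outside 18–20 ✗; Tm = 2·12 + 4·9 = 60°C ✓ — fails.
F2 (21 nt, A=6 T=5 G=4 C=6): 3' end GCA has 2 G/C ✓; longest run = 2 ✓; length 21, outside 18–20 ✗; Tm = 2·11 + 4·10 = 62°C ✓ — fails.
F3 (18 nt, A=4 T=2 G=5 C=7): 3' end GTC has 2 G/C ✓; longest run = 3 ✓; length 18 ✓; Tm = 2·6 + 4·12 = 60°C ✓ — passes.

F3 only.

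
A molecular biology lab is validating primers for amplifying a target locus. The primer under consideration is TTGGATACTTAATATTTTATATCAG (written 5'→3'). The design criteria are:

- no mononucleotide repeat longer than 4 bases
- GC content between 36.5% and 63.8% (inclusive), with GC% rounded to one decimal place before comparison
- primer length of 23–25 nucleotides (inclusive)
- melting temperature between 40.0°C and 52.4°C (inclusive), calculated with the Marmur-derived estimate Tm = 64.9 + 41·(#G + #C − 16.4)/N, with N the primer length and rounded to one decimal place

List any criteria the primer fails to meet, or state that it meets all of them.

Base counts: A=8, T=12, G=3, C=2 (length 25).
homopolymer run: longest run = 4 ✓
GC content: GC 5/25 = 20.0%, outside 36.5–63.8% ✗
length: length 25 ✓
Tm: Tm = 64.9 + 41·(5 − 16.4)/25 = 46.2°C ✓

Fails: GC content.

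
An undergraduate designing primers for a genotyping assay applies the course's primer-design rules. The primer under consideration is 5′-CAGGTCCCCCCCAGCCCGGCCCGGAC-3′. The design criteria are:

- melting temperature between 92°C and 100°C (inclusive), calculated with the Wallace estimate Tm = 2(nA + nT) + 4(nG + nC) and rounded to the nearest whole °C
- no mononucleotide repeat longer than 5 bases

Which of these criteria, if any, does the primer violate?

Base counts: A=3, T=1, G=7, C=15 (length 26).
Tm: Tm = 2·4 + 4·22 = 96°C ✓
homopolymer run: longest run = 7, exceeds 5 ✗

Fails: homopolymer run.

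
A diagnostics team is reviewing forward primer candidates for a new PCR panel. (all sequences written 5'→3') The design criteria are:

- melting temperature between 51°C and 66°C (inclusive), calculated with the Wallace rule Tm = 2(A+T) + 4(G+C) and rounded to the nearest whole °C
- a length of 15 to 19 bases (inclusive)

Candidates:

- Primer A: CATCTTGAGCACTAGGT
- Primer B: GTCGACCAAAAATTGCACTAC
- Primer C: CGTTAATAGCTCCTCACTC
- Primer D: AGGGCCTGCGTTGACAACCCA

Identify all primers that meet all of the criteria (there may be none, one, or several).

Primer C only.

Primer A (17 nt, A=4 T=5 G=4 C=4): Tm = 2·9 + 4·8 = 50°C, outside 51–66°C ✗; length 17 ✓ — fails.
Primer B (21 nt, A=8 T=4 G=3 C=6): Tm = 2·12 + 4·9 = 60°C ✓; length 21, outside 15–19 ✗ — fails.
Primer C (19 nt, A=4 T=6 G=2 C=7): Tm = 2·10 + 4·9 = 56°C ✓; length 19 ✓ — passes.
Primer D (21 nt, A=5 T=3 G=6 C=7): Tm = 2·8 + 4·13 = 68°C, outside 51–66°C ✗; length 21, outside 15–19 ✗ — fails.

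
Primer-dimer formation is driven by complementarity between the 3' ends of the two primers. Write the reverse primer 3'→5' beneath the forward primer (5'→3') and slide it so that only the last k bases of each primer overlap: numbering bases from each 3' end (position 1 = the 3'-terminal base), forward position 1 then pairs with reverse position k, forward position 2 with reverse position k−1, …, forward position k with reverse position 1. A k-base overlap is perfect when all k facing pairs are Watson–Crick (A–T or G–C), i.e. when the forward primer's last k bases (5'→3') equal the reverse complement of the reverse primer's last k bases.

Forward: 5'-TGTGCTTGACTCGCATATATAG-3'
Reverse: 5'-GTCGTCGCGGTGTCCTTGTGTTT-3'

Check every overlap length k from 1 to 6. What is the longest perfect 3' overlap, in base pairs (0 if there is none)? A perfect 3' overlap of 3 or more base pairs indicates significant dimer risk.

Last 6 bases (5'→3') — forward …ATATAG, reverse …GTGTTT.
Reverse complement of the reverse primer's last 6 bases: AAACAC; its first k bases are the reverse complement of the reverse primer's last k bases, so a perfect k-base overlap needs the forward primer's last k bases to equal them.
Comparing (forward last k vs required): k=1: G vs A ✗; k=2: AG vs AA ✗; k=3: TAG vs AAA ✗; k=4: ATAG vs AAAC ✗; k=5: TATAG vs AAACA ✗; k=6: ATATAG vs AAACAC ✗.
No overlap length from 1 to 6 is perfect, so the longest perfect 3' overlap is 0.

Longest perfect overlap: 0 complementary base pairs; below the dimer-risk threshold (threshold 3).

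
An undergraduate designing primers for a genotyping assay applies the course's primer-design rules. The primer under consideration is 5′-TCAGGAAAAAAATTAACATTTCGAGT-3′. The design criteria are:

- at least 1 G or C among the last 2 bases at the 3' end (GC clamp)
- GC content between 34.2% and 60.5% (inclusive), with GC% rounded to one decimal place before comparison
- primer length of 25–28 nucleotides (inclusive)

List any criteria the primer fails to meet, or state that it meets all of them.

Base counts: A=12, T=7, G=4, C=3 (length 26).
GC clamp: 3' end GT has 1 G/C ✓
GC content: GC 7/26 = 26.9%, outside 34.2–60.5% ✗
length: length 26 ✓

Fails: GC content.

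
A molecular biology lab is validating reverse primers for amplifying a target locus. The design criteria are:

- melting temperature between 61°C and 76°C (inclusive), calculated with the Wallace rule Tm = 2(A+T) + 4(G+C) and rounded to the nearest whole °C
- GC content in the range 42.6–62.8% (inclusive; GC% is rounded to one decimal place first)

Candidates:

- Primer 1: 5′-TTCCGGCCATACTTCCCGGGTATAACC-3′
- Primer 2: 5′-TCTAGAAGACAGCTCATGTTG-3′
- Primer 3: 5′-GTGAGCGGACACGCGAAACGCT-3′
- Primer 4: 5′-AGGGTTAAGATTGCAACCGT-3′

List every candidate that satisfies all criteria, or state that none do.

None of the candidates satisfy all criteria.

Primer 1 (27 nt, A=5 T=7 G=5 C=10): Tm = 2·12 + 4·15 = 84°C, outside 61–76°C ✗; GC 15/27 = 55.6% ✓ — fails.
Primer 2 (21 nt, A=6 T=6 G=5 C=4): Tm = 2·12 + 4·9 = 60°C, outside 61–76°C ✗; GC 9/21 = 42.9% ✓ — fails.
Primer 3 (22 nt, A=6 T=2 G=8 C=6): Tm = 2·8 + 4·14 = 72°C ✓; GC 14/22 = 63.6%, outside 42.6–62.8% ✗ — fails.
Primer 4 (20 nt, A=6 T=5 G=6 C=3): Tm = 2·11 + 4·9 = 58°C, outside 61–76°C ✗; GC 9/20 = 45.0% ✓ — fails.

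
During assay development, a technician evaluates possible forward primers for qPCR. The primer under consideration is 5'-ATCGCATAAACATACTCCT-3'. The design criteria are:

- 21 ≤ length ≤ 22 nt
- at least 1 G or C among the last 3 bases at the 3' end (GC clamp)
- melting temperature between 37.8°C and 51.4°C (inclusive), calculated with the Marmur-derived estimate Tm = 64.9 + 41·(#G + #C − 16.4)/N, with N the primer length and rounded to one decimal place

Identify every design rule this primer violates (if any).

Base counts: A=7, T=5, G=1, C=6 (length 19).
length: length 19, outside 21–22 ✗
GC clamp: 3' end CCT has 2 G/C ✓
Tm: Tm = 64.9 + 41·(7 − 16.4)/19 = 44.6°C ✓

Fails: length.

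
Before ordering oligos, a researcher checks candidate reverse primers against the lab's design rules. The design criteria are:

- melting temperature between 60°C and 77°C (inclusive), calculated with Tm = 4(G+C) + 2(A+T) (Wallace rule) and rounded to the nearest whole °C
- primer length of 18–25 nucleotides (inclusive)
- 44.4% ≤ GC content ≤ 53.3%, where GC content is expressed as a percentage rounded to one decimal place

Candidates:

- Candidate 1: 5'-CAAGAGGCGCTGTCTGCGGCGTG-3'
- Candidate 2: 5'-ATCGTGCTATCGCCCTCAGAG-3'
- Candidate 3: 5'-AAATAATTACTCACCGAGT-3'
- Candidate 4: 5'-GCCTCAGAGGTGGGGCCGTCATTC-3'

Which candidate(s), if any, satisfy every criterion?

None of the candidates satisfy all criteria.

Candidate 1 (23 nt, A=3 T=4 G=10 C=6): Tm = 2·7 + 4·16 = 78°C, outside 60–77°C ✗; length 23 ✓; GC 16/23 = 69.6%, outside 44.4–53.3% ✗ — fails.
Candidate 2 (21 nt, A=4 T=5 G=5 C=7): Tm = 2·9 + 4·12 = 66°C ✓; length 21 ✓; GC 12/21 = 57.1%, outside 44.4–53.3% ✗ — fails.
Candidate 3 (19 nt, A=8 T=5 G=2 C=4): Tm = 2·13 + 4·6 = 50°C, outside 60–77°C ✗; length 19 ✓; GC 6/19 = 31.6%, outside 44.4–53.3% ✗ — fails.
Candidate 4 (24 nt, A=3 T=5 G=9 C=7): Tm = 2·8 + 4·16 = 80°C, outside 60–77°C ✗; length 24 ✓; GC 16/24 = 66.7%, outside 44.4–53.3% ✗ — fails.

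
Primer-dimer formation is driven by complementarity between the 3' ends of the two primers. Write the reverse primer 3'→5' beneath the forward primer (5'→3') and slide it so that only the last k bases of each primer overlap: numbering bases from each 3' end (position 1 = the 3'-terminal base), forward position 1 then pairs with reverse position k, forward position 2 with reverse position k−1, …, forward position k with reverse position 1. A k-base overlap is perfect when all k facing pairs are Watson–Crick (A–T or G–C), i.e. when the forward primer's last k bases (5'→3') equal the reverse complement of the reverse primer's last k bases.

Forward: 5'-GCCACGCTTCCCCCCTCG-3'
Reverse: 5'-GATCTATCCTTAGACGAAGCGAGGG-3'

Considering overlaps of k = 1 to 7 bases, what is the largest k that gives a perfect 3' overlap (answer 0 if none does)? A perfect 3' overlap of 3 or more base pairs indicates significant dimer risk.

Longest perfect overlap: 6 complementary base pairs; significant dimer risk (threshold 3).

Last 7 bases (5'→3') — forward …CCCCTCG, reverse …GCGAGGG.
Reverse complement of the reverse primer's last 7 bases: CCCTCGC; its first k bases are the reverse complement of the reverse primer's last k bases, so a perfect k-base overlap needs the forward primer's last k bases to equal them.
Comparing (forward last k vs required): k=1: G vs C ✗; k=2: CG vs CC ✗; k=3: TCG vs CCC ✗; k=4: CTCG vs CCCT ✗; k=5: CCTCG vs CCCTC ✗; k=6: CCCTCG vs CCCTCG ✓; k=7: CCCCTCG vs CCCTCGC ✗.
Only k = 6 is perfect, so the longest perfect 3' overlap is 6.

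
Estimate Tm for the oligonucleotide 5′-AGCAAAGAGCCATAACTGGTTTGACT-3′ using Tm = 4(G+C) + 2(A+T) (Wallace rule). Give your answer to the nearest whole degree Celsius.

Base counts: A=9, T=6, G=6, C=5 (length 26).
Tm = 2·(9+6) + 4·(6+5) = 2·15 + 4·11 = 30 + 44 = 74°C.

74°C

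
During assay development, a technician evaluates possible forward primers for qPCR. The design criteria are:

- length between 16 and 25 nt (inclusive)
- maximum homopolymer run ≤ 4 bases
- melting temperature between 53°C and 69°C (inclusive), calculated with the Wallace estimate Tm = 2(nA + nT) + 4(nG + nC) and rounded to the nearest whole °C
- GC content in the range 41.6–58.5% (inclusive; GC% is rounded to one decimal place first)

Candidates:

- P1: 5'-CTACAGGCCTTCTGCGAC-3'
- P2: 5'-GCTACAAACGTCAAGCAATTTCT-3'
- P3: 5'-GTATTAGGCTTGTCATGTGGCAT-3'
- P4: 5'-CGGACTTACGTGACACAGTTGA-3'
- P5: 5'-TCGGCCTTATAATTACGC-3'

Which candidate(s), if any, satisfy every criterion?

P3 and P4.

P1 (18 nt, A=3 T=4 G=4 C=7): length 18 ✓; longest run = 2 ✓; Tm = 2·7 + 4·11 = 58°C ✓; GC 11/18 = 61.1%, outside 41.6–58.5% ✗ — fails.
P2 (23 nt, A=8 T=6 G=3 C=6): length 23 ✓; longest run = 3 ✓; Tm = 2·14 + 4·9 = 64°C ✓; GC 9/23 = 39.1%, outside 41.6–58.5% ✗ — fails.
P3 (23 nt, A=4 T=9 G=7 C=3): length 23 ✓; longest run = 2 ✓; Tm = 2·13 + 4·10 = 66°C ✓; GC 10/23 = 43.5% ✓ — passes.
P4 (22 nt, A=6 T=5 G=6 C=5): length 22 ✓; longest run = 2 ✓; Tm = 2·11 + 4·11 = 66°C ✓; GC 11/22 = 50.0% ✓ — passes.
P5 (18 nt, A=4 T=6 G=3 C=5): length 18 ✓; longest run = 2 ✓; Tm = 2·10 + 4·8 = 52°C, outside 53–69°C ✗; GC 8/18 = 44.4% ✓ — fails.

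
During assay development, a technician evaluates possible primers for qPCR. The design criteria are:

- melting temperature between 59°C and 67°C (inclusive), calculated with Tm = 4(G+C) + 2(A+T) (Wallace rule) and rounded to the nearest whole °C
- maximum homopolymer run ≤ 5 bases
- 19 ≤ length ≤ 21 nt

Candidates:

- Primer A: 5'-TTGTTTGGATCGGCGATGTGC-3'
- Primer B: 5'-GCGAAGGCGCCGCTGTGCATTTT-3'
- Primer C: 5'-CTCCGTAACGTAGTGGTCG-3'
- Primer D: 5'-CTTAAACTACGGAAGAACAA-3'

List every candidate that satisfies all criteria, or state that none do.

Primer A (21 nt, A=2 T=8 G=8 C=3): Tm = 2·10 + 4·11 = 64°C ✓; longest run = 3 ✓; length 21 ✓ — passes.
Primer B (23 nt, A=3 T=6 G=8 C=6): Tm = 2·9 + 4·14 = 74°C, outside 59–67°C ✗; longest run = 4 ✓; length 23, outside 19–21 ✗ — fails.
Primer C (19 nt, A=3 T=5 G=6 C=5): Tm = 2·8 + 4·11 = 60°C ✓; longest run = 2 ✓; length 19 ✓ — passes.
Primer D (20 nt, A=10 T=3 G=3 C=4): Tm = 2·13 + 4·7 = 54°C, outside 59–67°C ✗; longest run = 3 ✓; length 20 ✓ — fails.

Primer A and Primer C.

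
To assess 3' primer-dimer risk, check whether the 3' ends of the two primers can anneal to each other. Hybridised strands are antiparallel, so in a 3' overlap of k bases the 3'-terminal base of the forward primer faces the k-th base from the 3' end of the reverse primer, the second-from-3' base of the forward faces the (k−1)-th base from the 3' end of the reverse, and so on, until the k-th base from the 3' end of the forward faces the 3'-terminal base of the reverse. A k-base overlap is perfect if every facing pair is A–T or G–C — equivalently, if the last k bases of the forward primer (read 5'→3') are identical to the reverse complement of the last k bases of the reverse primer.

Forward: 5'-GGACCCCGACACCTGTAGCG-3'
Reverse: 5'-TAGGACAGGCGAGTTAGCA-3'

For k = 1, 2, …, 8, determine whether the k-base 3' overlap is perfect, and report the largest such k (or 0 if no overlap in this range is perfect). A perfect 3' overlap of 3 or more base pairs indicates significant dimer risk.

Longest perfect overlap: 0 complementary base pairs; below the dimer-risk threshold (threshold 3).

Last 8 bases (5'→3') — forward …CTGTAGCG, reverse …AGTTAGCA.
Reverse complement of the reverse primer's last 8 bases: TGCTAACT; its first k bases are the reverse complement of the reverse primer's last k bases, so a perfect k-base overlap needs the forward primer's last k bases to equal them.
Comparing (forward last k vs required): k=1: G vs T ✗; k=2: CG vs TG ✗; k=3: GCG vs TGC ✗; k=4: AGCG vs TGCT ✗; k=5: TAGCG vs TGCTA ✗; k=6: GTAGCG vs TGCTAA ✗; k=7: TGTAGCG vs TGCTAAC ✗; k=8: CTGTAGCG vs TGCTAACT ✗.
No overlap length from 1 to 8 is perfect, so the longest perfect 3' overlap is 0.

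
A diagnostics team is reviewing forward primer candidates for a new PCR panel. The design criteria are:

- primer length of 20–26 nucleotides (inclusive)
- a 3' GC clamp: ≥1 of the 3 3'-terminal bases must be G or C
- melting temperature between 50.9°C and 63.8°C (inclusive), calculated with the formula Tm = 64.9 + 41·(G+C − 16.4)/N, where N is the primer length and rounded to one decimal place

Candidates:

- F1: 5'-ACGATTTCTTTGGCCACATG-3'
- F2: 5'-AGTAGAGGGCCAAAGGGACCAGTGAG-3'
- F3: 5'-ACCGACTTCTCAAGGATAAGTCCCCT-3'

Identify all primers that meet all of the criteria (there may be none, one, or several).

F1 (20 nt, A=4 T=7 G=4 C=5): length 20 ✓; 3' end ATG has 1 G/C ✓; Tm = 64.9 + 41·(9 − 16.4)/20 = 49.7°C, outside 50.9–63.8°C ✗ — fails.
F2 (26 nt, A=9 T=2 G=11 C=4): length 26 ✓; 3' end GAG has 2 G/C ✓; Tm = 64.9 + 41·(15 − 16.4)/26 = 62.7°C ✓ — passes.
F3 (26 nt, A=7 T=6 G=4 C=9): length 26 ✓; 3' end CCT has 2 G/C ✓; Tm = 64.9 + 41·(13 − 16.4)/26 = 59.5°C ✓ — passes.

F2 and F3.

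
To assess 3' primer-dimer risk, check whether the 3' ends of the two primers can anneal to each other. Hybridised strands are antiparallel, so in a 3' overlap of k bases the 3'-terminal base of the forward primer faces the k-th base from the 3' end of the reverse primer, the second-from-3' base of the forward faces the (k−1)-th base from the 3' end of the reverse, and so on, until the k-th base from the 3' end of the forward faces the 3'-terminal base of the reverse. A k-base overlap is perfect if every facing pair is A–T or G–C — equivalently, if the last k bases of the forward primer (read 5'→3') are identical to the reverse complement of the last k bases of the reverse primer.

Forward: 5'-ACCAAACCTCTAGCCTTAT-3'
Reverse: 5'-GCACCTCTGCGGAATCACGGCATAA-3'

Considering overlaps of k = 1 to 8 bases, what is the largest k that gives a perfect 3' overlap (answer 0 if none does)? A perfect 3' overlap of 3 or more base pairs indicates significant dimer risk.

Last 8 bases (5'→3') — forward …AGCCTTAT, reverse …CGGCATAA.
Reverse complement of the reverse primer's last 8 bases: TTATGCCG; its first k bases are the reverse complement of the reverse primer's last k bases, so a perfect k-base overlap needs the forward primer's last k bases to equal them.
Comparing (forward last k vs required): k=1: T vs T ✓; k=2: AT vs TT ✗; k=3: TAT vs TTA ✗; k=4: TTAT vs TTAT ✓; k=5: CTTAT vs TTATG ✗; k=6: CCTTAT vs TTATGC ✗; k=7: GCCTTAT vs TTATGCC ✗; k=8: AGCCTTAT vs TTATGCCG ✗.
Perfect overlaps at k = 1, 4; the largest is 4.

Longest perfect overlap: 4 complementary base pairs; significant dimer risk (threshold 3).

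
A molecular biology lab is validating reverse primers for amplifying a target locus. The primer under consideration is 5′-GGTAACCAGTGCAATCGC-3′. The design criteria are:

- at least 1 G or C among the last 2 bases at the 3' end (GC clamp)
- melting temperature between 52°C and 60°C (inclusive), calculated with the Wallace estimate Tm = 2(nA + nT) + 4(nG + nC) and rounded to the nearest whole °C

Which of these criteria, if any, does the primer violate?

Base counts: A=5, T=3, G=5, C=5 (length 18).
GC clamp: 3' end GC has 2 G/C ✓
Tm: Tm = 2·8 + 4·10 = 56°C ✓

Meets all criteria.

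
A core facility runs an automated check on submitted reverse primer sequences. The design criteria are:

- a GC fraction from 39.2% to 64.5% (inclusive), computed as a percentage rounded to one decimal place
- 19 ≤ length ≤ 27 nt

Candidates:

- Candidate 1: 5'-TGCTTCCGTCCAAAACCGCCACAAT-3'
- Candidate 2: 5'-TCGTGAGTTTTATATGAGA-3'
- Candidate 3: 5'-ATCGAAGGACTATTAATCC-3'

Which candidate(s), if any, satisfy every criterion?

Candidate 1 (25 nt, A=7 T=5 G=3 C=10): GC 13/25 = 52.0% ✓; length 25 ✓ — passes.
Candidate 2 (19 nt, A=5 T=8 G=5 C=1): GC 6/19 = 31.6%, outside 39.2–64.5% ✗; length 19 ✓ — fails.
Candidate 3 (19 nt, A=7 T=5 G=3 C=4): GC 7/19 = 36.8%, outside 39.2–64.5% ✗; length 19 ✓ — fails.

Candidate 1 only.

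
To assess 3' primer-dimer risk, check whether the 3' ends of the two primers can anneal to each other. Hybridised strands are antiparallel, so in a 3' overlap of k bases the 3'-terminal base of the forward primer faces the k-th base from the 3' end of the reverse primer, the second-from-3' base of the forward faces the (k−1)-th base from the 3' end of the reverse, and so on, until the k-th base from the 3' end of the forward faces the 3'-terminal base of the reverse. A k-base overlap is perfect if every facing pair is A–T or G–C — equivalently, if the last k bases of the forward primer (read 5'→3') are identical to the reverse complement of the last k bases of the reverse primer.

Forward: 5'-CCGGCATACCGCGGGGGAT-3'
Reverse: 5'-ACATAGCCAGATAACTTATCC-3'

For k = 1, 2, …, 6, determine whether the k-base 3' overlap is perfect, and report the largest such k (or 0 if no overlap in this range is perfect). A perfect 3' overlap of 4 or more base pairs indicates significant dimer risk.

Longest perfect overlap: 4 complementary base pairs; significant dimer risk (threshold 4).

Last 6 bases (5'→3') — forward …GGGGAT, reverse …TTATCC.
Reverse complement of the reverse primer's last 6 bases: GGATAA; its first k bases are the reverse complement of the reverse primer's last k bases, so a perfect k-base overlap needs the forward primer's last k bases to equal them.
Comparing (forward last k vs required): k=1: T vs G ✗; k=2: AT vs GG ✗; k=3: GAT vs GGA ✗; k=4: GGAT vs GGAT ✓; k=5: GGGAT vs GGATA ✗; k=6: GGGGAT vs GGATAA ✗.
Only k = 4 is perfect, so the longest perfect 3' overlap is 4.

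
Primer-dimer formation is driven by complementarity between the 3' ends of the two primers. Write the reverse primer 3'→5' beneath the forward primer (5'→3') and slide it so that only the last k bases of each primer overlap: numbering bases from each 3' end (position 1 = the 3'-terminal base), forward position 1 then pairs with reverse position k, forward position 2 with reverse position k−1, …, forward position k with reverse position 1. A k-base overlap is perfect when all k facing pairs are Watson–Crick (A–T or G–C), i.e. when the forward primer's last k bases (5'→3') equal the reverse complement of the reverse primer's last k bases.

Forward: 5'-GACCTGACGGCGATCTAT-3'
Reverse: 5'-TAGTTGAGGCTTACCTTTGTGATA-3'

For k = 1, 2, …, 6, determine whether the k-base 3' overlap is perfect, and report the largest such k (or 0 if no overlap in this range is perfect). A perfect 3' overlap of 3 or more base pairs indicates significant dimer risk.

Longest perfect overlap: 3 complementary base pairs; significant dimer risk (threshold 3).

Last 6 bases (5'→3') — forward …ATCTAT, reverse …GTGATA.
Reverse complement of the reverse primer's last 6 bases: TATCAC; its first k bases are the reverse complement of the reverse primer's last k bases, so a perfect k-base overlap needs the forward primer's last k bases to equal them.
Comparing (forward last k vs required): k=1: T vs T ✓; k=2: AT vs TA ✗; k=3: TAT vs TAT ✓; k=4: CTAT vs TATC ✗; k=5: TCTAT vs TATCA ✗; k=6: ATCTAT vs TATCAC ✗.
Perfect overlaps at k = 1, 3; the largest is 3.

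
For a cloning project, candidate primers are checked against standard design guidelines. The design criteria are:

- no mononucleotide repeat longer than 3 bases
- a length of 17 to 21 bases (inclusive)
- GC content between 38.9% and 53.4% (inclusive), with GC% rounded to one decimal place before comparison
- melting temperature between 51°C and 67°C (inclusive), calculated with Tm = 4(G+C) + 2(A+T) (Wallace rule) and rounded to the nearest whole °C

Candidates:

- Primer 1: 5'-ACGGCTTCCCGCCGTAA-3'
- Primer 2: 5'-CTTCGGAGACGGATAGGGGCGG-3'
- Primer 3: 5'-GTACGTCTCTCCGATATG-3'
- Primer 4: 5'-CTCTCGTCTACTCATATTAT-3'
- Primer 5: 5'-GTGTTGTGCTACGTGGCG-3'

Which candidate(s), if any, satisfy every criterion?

Primer 3 only.

Primer 1 (17 nt, A=3 T=3 G=4 C=7): longest run = 3 ✓; length 17 ✓; GC 11/17 = 64.7%, outside 38.9–53.4% ✗; Tm = 2·6 + 4·11 = 56°C ✓ — fails.
Primer 2 (22 nt, A=4 T=3 G=11 C=4): longest run = 4, exceeds 3 ✗; length 22, outside 17–21 ✗; GC 15/22 = 68.2%, outside 38.9–53.4% ✗; Tm = 2·7 + 4·15 = 74°C, outside 51–67°C ✗ — fails.
Primer 3 (18 nt, A=3 T=6 G=4 C=5): longest run = 2 ✓; length 18 ✓; GC 9/18 = 50.0% ✓; Tm = 2·9 + 4·9 = 54°C ✓ — passes.
Primer 4 (20 nt, A=4 T=9 G=1 C=6): longest run = 2 ✓; length 20 ✓; GC 7/20 = 35.0%, outside 38.9–53.4% ✗; Tm = 2·13 + 4·7 = 54°C ✓ — fails.
Primer 5 (18 nt, A=1 T=6 G=8 C=3): longest run = 2 ✓; length 18 ✓; GC 11/18 = 61.1%, outside 38.9–53.4% ✗; Tm = 2·7 + 4·11 = 58°C ✓ — fails.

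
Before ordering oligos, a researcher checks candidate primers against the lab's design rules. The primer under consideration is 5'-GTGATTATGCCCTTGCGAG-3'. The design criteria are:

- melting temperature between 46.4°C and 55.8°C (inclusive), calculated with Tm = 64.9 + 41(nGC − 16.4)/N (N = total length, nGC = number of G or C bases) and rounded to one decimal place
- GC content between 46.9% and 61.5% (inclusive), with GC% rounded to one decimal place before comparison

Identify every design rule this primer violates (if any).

Meets all criteria.

Base counts: A=3, T=6, G=6, C=4 (length 19).
Tm: Tm = 64.9 + 41·(10 − 16.4)/19 = 51.1°C ✓
GC content: GC 10/19 = 52.6% ✓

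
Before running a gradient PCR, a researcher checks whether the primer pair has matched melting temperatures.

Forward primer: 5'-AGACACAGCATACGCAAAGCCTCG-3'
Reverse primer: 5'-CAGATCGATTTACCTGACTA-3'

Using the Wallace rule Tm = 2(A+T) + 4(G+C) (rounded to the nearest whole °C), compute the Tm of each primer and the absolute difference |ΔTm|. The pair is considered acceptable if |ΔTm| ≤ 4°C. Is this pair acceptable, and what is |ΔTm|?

|ΔTm| = 18°C; the pair is not acceptable.

Forward: A=9 T=2 G=5 C=8 → Tm = 2·11 + 4·13 = 74°C.
Reverse: A=6 T=6 G=3 C=5 → Tm = 2·12 + 4·8 = 56°C.
|ΔTm| = |74 − 56| = 18°C, > 4°C.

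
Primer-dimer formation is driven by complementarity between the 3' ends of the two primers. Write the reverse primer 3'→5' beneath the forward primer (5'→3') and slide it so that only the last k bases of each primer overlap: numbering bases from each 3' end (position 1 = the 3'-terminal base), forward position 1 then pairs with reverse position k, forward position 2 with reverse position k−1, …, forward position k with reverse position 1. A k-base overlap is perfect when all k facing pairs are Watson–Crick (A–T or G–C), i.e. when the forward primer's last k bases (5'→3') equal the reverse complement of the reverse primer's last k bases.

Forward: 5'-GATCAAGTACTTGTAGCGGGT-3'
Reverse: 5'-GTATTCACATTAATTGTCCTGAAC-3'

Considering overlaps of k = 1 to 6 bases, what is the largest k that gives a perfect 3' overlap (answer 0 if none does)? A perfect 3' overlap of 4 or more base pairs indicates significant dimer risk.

Last 6 bases (5'→3') — forward …GCGGGT, reverse …CTGAAC.
Reverse complement of the reverse primer's last 6 bases: GTTCAG; its first k bases are the reverse complement of the reverse primer's last k bases, so a perfect k-base overlap needs the forward primer's last k bases to equal them.
Comparing (forward last k vs required): k=1: T vs G ✗; k=2: GT vs GT ✓; k=3: GGT vs GTT ✗; k=4: GGGT vs GTTC ✗; k=5: CGGGT vs GTTCA ✗; k=6: GCGGGT vs GTTCAG ✗.
Only k = 2 is perfect, so the longest perfect 3' overlap is 2.

Longest perfect overlap: 2 complementary base pairs; below the dimer-risk threshold (threshold 4).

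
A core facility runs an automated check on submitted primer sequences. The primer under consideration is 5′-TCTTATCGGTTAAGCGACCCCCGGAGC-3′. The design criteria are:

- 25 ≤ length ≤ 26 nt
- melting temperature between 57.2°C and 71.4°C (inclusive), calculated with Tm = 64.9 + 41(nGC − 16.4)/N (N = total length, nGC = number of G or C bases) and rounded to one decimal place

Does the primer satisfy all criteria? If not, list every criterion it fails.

Base counts: A=5, T=6, G=7, C=9 (length 27).
length: length 27, outside 25–26 ✗
Tm: Tm = 64.9 + 41·(16 − 16.4)/27 = 64.3°C ✓

Fails: length.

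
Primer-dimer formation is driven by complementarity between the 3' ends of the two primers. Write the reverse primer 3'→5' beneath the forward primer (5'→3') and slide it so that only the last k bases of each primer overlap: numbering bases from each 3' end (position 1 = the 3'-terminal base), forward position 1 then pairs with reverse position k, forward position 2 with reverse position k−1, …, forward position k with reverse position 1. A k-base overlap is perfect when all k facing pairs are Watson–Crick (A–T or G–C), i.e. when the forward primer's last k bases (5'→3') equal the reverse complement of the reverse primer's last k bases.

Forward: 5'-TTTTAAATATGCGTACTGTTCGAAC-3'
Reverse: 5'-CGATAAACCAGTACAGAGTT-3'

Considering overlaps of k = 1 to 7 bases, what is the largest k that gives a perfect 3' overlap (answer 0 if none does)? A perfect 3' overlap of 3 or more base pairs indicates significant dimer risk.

Last 7 bases (5'→3') — forward …TTCGAAC, reverse …CAGAGTT.
Reverse complement of the reverse primer's last 7 bases: AACTCTG; its first k bases are the reverse complement of the reverse primer's last k bases, so a perfect k-base overlap needs the forward primer's last k bases to equal them.
Comparing (forward last k vs required): k=1: C vs A ✗; k=2: AC vs AA ✗; k=3: AAC vs AAC ✓; k=4: GAAC vs AACT ✗; k=5: CGAAC vs AACTC ✗; k=6: TCGAAC vs AACTCT ✗; k=7: TTCGAAC vs AACTCTG ✗.
Only k = 3 is perfect, so the longest perfect 3' overlap is 3.

Longest perfect overlap: 3 complementary base pairs; significant dimer risk (threshold 3).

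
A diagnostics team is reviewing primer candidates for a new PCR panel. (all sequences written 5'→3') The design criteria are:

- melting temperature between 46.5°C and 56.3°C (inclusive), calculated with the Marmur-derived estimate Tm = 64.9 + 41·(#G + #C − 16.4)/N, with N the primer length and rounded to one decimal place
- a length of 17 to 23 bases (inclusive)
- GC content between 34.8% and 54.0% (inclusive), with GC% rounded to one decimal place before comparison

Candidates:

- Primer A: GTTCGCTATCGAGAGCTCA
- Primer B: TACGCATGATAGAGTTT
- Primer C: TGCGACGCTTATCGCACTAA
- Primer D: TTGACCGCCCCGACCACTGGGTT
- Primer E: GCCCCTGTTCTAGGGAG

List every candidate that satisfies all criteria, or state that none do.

Primer A and Primer C.

Primer A (19 nt, A=4 T=5 G=5 C=5): Tm = 64.9 + 41·(10 − 16.4)/19 = 51.1°C ✓; length 19 ✓; GC 10/19 = 52.6% ✓ — passes.
Primer B (17 nt, A=5 T=6 G=4 C=2): Tm = 64.9 + 41·(6 − 16.4)/17 = 39.8°C, outside 46.5–56.3°C ✗; length 17 ✓; GC 6/17 = 35.3% ✓ — fails.
Primer C (20 nt, A=5 T=5 G=4 C=6): Tm = 64.9 + 41·(10 − 16.4)/20 = 51.8°C ✓; length 20 ✓; GC 10/20 = 50.0% ✓ — passes.
Primer D (23 nt, A=3 T=5 G=6 C=9): Tm = 64.9 + 41·(15 − 16.4)/23 = 62.4°C, outside 46.5–56.3°C ✗; length 23 ✓; GC 15/23 = 65.2%, outside 34.8–54.0% ✗ — fails.
Primer E (17 nt, A=2 T=4 G=6 C=5): Tm = 64.9 + 41·(11 − 16.4)/17 = 51.9°C ✓; length 17 ✓; GC 11/17 = 64.7%, outside 34.8–54.0% ✗ — fails.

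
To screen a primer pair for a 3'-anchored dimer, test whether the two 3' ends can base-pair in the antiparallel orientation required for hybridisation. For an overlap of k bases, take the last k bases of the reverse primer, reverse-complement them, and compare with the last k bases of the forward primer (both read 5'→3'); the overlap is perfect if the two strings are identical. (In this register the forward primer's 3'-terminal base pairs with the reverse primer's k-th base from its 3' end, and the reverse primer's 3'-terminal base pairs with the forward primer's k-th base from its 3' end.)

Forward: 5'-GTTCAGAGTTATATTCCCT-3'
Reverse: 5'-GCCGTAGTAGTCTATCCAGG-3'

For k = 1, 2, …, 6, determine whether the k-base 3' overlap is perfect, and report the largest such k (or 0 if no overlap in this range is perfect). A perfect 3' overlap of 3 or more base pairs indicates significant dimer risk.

Last 6 bases (5'→3') — forward …TTCCCT, reverse …TCCAGG.
Reverse complement of the reverse primer's last 6 bases: CCTGGA; its first k bases are the reverse complement of the reverse primer's last k bases, so a perfect k-base overlap needs the forward primer's last k bases to equal them.
Comparing (forward last k vs required): k=1: T vs C ✗; k=2: CT vs CC ✗; k=3: CCT vs CCT ✓; k=4: CCCT vs CCTG ✗; k=5: TCCCT vs CCTGG ✗; k=6: TTCCCT vs CCTGGA ✗.
Only k = 3 is perfect, so the longest perfect 3' overlap is 3.

Longest perfect overlap: 3 complementary base pairs; significant dimer risk (threshold 3).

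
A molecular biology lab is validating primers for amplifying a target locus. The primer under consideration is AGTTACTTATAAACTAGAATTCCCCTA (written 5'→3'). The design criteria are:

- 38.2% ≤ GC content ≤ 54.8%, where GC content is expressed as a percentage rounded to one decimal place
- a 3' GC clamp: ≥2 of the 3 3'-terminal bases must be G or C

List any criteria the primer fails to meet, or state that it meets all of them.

Fails: GC content, GC clamp.

Base counts: A=10, T=9, G=2, C=6 (length 27).
GC content: GC 8/27 = 29.6%, outside 38.2–54.8% ✗
GC clamp: 3' end CTA has 1 G/C, need ≥2 ✗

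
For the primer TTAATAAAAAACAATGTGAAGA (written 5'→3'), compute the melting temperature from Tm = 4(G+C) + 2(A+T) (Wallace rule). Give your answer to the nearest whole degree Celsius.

52°C

Base counts: A=13, T=5, G=3, C=1 (length 22).
Tm = 2·(13+5) + 4·(3+1) = 2·18 + 4·4 = 36 + 16 = 52°C.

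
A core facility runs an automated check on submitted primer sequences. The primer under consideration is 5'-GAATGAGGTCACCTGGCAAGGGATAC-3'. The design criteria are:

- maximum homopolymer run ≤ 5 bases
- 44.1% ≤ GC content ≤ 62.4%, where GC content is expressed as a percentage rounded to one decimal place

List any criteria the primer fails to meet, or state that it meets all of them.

Base counts: A=8, T=4, G=9, C=5 (length 26).
homopolymer run: longest run = 3 ✓
GC content: GC 14/26 = 53.8% ✓

Meets all criteria.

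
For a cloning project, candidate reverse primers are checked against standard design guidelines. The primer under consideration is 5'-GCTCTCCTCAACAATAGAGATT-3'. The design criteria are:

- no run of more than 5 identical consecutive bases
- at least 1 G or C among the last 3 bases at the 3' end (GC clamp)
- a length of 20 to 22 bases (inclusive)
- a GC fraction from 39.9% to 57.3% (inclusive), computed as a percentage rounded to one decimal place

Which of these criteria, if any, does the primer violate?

Base counts: A=7, T=6, G=3, C=6 (length 22).
homopolymer run: longest run = 2 ✓
GC clamp: 3' end ATT has 0 G/C, need ≥1 ✗
length: length 22 ✓
GC content: GC 9/22 = 40.9% ✓

Fails: GC clamp.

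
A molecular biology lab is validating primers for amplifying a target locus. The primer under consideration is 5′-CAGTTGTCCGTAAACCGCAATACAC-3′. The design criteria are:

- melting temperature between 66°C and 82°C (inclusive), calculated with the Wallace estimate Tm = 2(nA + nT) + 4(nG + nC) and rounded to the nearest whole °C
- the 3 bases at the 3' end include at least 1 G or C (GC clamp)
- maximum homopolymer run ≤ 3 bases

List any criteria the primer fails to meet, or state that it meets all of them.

Meets all criteria.

Base counts: A=8, T=5, G=4, C=8 (length 25).
Tm: Tm = 2·13 + 4·12 = 74°C ✓
GC clamp: 3' end CAC has 2 G/C ✓
homopolymer run: longest run = 3 ✓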